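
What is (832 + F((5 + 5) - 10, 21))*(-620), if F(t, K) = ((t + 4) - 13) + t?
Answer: -510260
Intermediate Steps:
F(t, K) = -9 + 2*t (F(t, K) = ((4 + t) - 13) + t = (-9 + t) + t = -9 + 2*t)
(832 + F((5 + 5) - 10, 21))*(-620) = (832 + (-9 + 2*((5 + 5) - 10)))*(-620) = (832 + (-9 + 2*(10 - 10)))*(-620) = (832 + (-9 + 2*0))*(-620) = (832 + (-9 + 0))*(-620) = (832 - 9)*(-620) = 823*(-620) = -510260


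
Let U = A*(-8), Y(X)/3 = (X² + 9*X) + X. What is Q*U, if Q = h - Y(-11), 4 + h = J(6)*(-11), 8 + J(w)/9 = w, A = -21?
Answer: 27048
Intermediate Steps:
J(w) = -72 + 9*w
h = 194 (h = -4 + (-72 + 9*6)*(-11) = -4 + (-72 + 54)*(-11) = -4 - 18*(-11) = -4 + 198 = 194)
Y(X) = 3*X² + 30*X (Y(X) = 3*((X² + 9*X) + X) = 3*(X² + 10*X) = 3*X² + 30*X)
Q = 161 (Q = 194 - 3*(-11)*(10 - 11) = 194 - 3*(-11)*(-1) = 194 - 1*33 = 194 - 33 = 161)
U = 168 (U = -21*(-8) = 168)
Q*U = 161*168 = 27048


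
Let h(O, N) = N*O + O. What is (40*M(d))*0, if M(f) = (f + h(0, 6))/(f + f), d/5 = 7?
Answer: 0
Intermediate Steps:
h(O, N) = O + N*O
d = 35 (d = 5*7 = 35)
M(f) = ½ (M(f) = (f + 0*(1 + 6))/(f + f) = (f + 0*7)/((2*f)) = (f + 0)*(1/(2*f)) = f*(1/(2*f)) = ½)
(40*M(d))*0 = (40*(½))*0 = 20*0 = 0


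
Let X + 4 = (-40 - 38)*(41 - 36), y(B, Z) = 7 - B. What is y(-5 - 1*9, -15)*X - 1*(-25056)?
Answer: 16782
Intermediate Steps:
X = -394 (X = -4 + (-40 - 38)*(41 - 36) = -4 - 78*5 = -4 - 390 = -394)
y(-5 - 1*9, -15)*X - 1*(-25056) = (7 - (-5 - 1*9))*(-394) - 1*(-25056) = (7 - (-5 - 9))*(-394) + 25056 = (7 - 1*(-14))*(-394) + 25056 = (7 + 14)*(-394) + 25056 = 21*(-394) + 25056 = -8274 + 25056 = 16782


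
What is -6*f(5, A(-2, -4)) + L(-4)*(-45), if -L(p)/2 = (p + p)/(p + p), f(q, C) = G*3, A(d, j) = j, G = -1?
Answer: 108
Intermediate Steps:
f(q, C) = -3 (f(q, C) = -1*3 = -3)
L(p) = -2 (L(p) = -2*(p + p)/(p + p) = -2*2*p/(2*p) = -2*2*p*1/(2*p) = -2*1 = -2)
-6*f(5, A(-2, -4)) + L(-4)*(-45) = -6*(-3) - 2*(-45) = 18 + 90 = 108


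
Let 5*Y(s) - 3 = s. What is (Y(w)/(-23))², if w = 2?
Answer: 1/529 ≈ 0.0018904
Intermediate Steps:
Y(s) = ⅗ + s/5
(Y(w)/(-23))² = ((⅗ + (⅕)*2)/(-23))² = ((⅗ + ⅖)*(-1/23))² = (1*(-1/23))² = (-1/23)² = 1/529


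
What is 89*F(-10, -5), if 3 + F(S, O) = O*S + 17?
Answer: 5696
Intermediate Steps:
F(S, O) = 14 + O*S (F(S, O) = -3 + (O*S + 17) = -3 + (17 + O*S) = 14 + O*S)
89*F(-10, -5) = 89*(14 - 5*(-10)) = 89*(14 + 50) = 89*64 = 5696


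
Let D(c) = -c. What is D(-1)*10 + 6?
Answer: 16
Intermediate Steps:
D(-1)*10 + 6 = -1*(-1)*10 + 6 = 1*10 + 6 = 10 + 6 = 16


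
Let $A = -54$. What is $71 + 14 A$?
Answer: $-685$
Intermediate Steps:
$71 + 14 A = 71 + 14 \left(-54\right) = 71 - 756 = -685$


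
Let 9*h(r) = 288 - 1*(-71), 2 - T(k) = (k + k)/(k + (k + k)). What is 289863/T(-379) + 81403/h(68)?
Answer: 315112959/1436 ≈ 2.1944e+5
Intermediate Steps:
T(k) = 4/3 (T(k) = 2 - (k + k)/(k + (k + k)) = 2 - 2*k/(k + 2*k) = 2 - 2*k/(3*k) = 2 - 2*k*1/(3*k) = 2 - 1*⅔ = 2 - ⅔ = 4/3)
h(r) = 359/9 (h(r) = (288 - 1*(-71))/9 = (288 + 71)/9 = (⅑)*359 = 359/9)
289863/T(-379) + 81403/h(68) = 289863/(4/3) + 81403/(359/9) = 289863*(¾) + 81403*(9/359) = 869589/4 + 732627/359 = 315112959/1436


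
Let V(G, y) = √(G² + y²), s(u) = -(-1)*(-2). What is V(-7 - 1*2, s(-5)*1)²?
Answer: 85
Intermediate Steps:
s(u) = -2 (s(u) = -1*2 = -2)
V(-7 - 1*2, s(-5)*1)² = (√((-7 - 1*2)² + (-2*1)²))² = (√((-7 - 2)² + (-2)²))² = (√((-9)² + 4))² = (√(81 + 4))² = (√85)² = 85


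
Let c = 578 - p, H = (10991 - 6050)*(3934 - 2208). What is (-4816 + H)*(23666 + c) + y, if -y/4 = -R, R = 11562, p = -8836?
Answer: 281952464248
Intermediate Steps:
H = 8528166 (H = 4941*1726 = 8528166)
c = 9414 (c = 578 - 1*(-8836) = 578 + 8836 = 9414)
y = 46248 (y = -(-4)*11562 = -4*(-11562) = 46248)
(-4816 + H)*(23666 + c) + y = (-4816 + 8528166)*(23666 + 9414) + 46248 = 8523350*33080 + 46248 = 281952418000 + 46248 = 281952464248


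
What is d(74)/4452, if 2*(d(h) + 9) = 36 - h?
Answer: -1/159 ≈ -0.0062893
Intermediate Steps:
d(h) = 9 - h/2 (d(h) = -9 + (36 - h)/2 = -9 + (18 - h/2) = 9 - h/2)
d(74)/4452 = (9 - ½*74)/4452 = (9 - 37)*(1/4452) = -28*1/4452 = -1/159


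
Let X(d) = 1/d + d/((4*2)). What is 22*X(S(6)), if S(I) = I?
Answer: 121/6 ≈ 20.167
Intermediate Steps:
X(d) = 1/d + d/8
22*X(S(6)) = 22*(1/6 + (⅛)*6) = 22*(⅙ + ¾) = 22*(11/12) = 121/6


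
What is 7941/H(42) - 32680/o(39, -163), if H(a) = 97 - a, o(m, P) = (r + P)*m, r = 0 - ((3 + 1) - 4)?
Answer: 52278337/349635 ≈ 149.52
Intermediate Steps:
r = 0 (r = 0 - (4 - 4) = 0 - 1*0 = 0 + 0 = 0)
o(m, P) = P*m (o(m, P) = (0 + P)*m = P*m)
7941/H(42) - 32680/o(39, -163) = 7941/(97 - 1*42) - 32680/((-163*39)) = 7941/(97 - 42) - 32680/(-6357) = 7941/55 - 32680*(-1/6357) = 7941*(1/55) + 32680/6357 = 7941/55 + 32680/6357 = 52278337/349635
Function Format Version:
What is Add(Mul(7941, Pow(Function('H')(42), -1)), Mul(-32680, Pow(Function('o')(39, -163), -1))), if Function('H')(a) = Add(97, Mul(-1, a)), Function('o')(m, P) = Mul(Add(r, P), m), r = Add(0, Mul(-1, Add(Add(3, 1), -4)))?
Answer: Rational(52278337, 349635) ≈ 149.52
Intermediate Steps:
r = 0 (r = Add(0, Mul(-1, Add(4, -4))) = Add(0, Mul(-1, 0)) = Add(0, 0) = 0)
Function('o')(m, P) = Mul(P, m) (Function('o')(m, P) = Mul(Add(0, P), m) = Mul(P, m))
Add(Mul(7941, Pow(Function('H')(42), -1)), Mul(-32680, Pow(Function('o')(39, -163), -1))) = Add(Mul(7941, Pow(Add(97, Mul(-1, 42)), -1)), Mul(-32680, Pow(Mul(-163, 39), -1))) = Add(Mul(7941, Pow(Add(97, -42), -1)), Mul(-32680, Pow(-6357, -1))) = Add(Mul(7941, Pow(55, -1)), Mul(-32680, Rational(-1, 6357))) = Add(Mul(7941, Rational(1, 55)), Rational(32680, 6357)) = Add(Rational(7941, 55), Rational(32680, 6357)) = Rational(52278337, 349635)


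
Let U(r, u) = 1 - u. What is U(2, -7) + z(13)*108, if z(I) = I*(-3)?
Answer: -4204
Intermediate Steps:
z(I) = -3*I
U(2, -7) + z(13)*108 = (1 - 1*(-7)) - 3*13*108 = (1 + 7) - 39*108 = 8 - 4212 = -4204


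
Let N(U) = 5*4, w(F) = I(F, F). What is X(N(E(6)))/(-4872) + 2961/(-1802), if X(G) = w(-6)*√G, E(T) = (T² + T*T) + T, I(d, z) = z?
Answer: -2961/1802 + √5/406 ≈ -1.6377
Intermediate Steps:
w(F) = F
E(T) = T + 2*T² (E(T) = (T² + T²) + T = 2*T² + T = T + 2*T²)
N(U) = 20
X(G) = -6*√G
X(N(E(6)))/(-4872) + 2961/(-1802) = -12*√5/(-4872) + 2961/(-1802) = -12*√5*(-1/4872) + 2961*(-1/1802) = -12*√5*(-1/4872) - 2961/1802 = √5/406 - 2961/1802 = -2961/1802 + √5/406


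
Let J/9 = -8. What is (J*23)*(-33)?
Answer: 54648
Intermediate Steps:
J = -72 (J = 9*(-8) = -72)
(J*23)*(-33) = -72*23*(-33) = -1656*(-33) = 54648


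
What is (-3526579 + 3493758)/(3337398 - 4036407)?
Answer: 32821/699009 ≈ 0.046954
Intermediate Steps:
(-3526579 + 3493758)/(3337398 - 4036407) = -32821/(-699009) = -32821*(-1/699009) = 32821/699009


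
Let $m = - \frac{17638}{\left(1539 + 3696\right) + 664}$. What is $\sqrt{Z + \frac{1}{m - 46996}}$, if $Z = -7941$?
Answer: $\frac{i \sqrt{610392290601911176682}}{277247042} \approx 89.112 i$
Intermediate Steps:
$m = - \frac{17638}{5899}$ ($m = - \frac{17638}{5235 + 664} = - \frac{17638}{5899} \approx -2.99$)
$\sqrt{Z + \frac{1}{m - 46996}} = \sqrt{-7941 + \frac{1}{- \frac{17638}{5899} - 46996}} = \sqrt{-7941 + \frac{1}{- \frac{277247042}{5899}}} = \sqrt{-7941 - \frac{5899}{277247042}} = \sqrt{- \frac{2201618766421}{277247042}} = \frac{i \sqrt{610392290601911176682}}{277247042}$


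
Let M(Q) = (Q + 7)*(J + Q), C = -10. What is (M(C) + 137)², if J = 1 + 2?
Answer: 24964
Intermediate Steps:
J = 3
M(Q) = (3 + Q)*(7 + Q) (M(Q) = (Q + 7)*(3 + Q) = (7 + Q)*(3 + Q) = (3 + Q)*(7 + Q))
(M(C) + 137)² = ((21 + (-10)² + 10*(-10)) + 137)² = ((21 + 100 - 100) + 137)² = (21 + 137)² = 158² = 24964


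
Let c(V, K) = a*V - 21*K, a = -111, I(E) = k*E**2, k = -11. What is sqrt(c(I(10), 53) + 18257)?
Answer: 2*sqrt(34811) ≈ 373.15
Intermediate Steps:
I(E) = -11*E**2
c(V, K) = -111*V - 21*K
sqrt(c(I(10), 53) + 18257) = sqrt((-(-1221)*10**2 - 21*53) + 18257) = sqrt((-(-1221)*100 - 1113) + 18257) = sqrt((-111*(-1100) - 1113) + 18257) = sqrt((122100 - 1113) + 18257) = sqrt(120987 + 18257) = sqrt(139244) = 2*sqrt(34811)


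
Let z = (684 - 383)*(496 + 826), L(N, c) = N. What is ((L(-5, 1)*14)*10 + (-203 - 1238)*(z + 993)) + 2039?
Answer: -574835176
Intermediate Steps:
z = 397922 (z = 301*1322 = 397922)
((L(-5, 1)*14)*10 + (-203 - 1238)*(z + 993)) + 2039 = (-5*14*10 + (-203 - 1238)*(397922 + 993)) + 2039 = (-70*10 - 1441*398915) + 2039 = (-700 - 574836515) + 2039 = -574837215 + 2039 = -574835176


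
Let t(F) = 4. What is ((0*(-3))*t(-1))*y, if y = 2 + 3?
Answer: 0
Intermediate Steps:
y = 5
((0*(-3))*t(-1))*y = ((0*(-3))*4)*5 = (0*4)*5 = 0*5 = 0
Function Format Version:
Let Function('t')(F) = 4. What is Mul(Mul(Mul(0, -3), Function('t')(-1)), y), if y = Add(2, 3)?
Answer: 0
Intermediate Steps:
y = 5
Mul(Mul(Mul(0, -3), Function('t')(-1)), y) = Mul(Mul(Mul(0, -3), 4), 5) = Mul(Mul(0, 4), 5) = Mul(0, 5) = 0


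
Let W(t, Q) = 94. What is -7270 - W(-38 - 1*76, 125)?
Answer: -7364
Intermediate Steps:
-7270 - W(-38 - 1*76, 125) = -7270 - 1*94 = -7270 - 94 = -7364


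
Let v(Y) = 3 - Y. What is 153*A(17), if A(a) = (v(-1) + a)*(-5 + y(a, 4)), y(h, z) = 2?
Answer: -9639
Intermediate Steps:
A(a) = -12 - 3*a (A(a) = ((3 - 1*(-1)) + a)*(-5 + 2) = ((3 + 1) + a)*(-3) = (4 + a)*(-3) = -12 - 3*a)
153*A(17) = 153*(-12 - 3*17) = 153*(-12 - 51) = 153*(-63) = -9639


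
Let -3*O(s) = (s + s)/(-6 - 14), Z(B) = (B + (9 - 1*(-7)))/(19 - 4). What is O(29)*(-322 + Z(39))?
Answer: -5539/18 ≈ -307.72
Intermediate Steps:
Z(B) = 16/15 + B/15 (Z(B) = (B + (9 + 7))/15 = (B + 16)*(1/15) = (16 + B)*(1/15) = 16/15 + B/15)
O(s) = s/30 (O(s) = -(s + s)/(3*(-6 - 14)) = -2*s/(3*(-20)) = -2*s*(-1)/(3*20) = -(-1)*s/30 = s/30)
O(29)*(-322 + Z(39)) = ((1/30)*29)*(-322 + (16/15 + (1/15)*39)) = 29*(-322 + (16/15 + 13/5))/30 = 29*(-322 + 11/3)/30 = (29/30)*(-955/3) = -5539/18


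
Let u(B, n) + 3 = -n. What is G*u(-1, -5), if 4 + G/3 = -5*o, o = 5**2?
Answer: -774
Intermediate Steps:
o = 25
u(B, n) = -3 - n
G = -387 (G = -12 + 3*(-5*25) = -12 + 3*(-125) = -12 - 375 = -387)
G*u(-1, -5) = -387*(-3 - 1*(-5)) = -387*(-3 + 5) = -387*2 = -774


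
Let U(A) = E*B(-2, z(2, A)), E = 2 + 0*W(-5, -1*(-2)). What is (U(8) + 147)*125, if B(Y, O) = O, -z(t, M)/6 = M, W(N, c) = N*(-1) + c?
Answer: 6375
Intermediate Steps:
W(N, c) = c - N (W(N, c) = -N + c = c - N)
z(t, M) = -6*M
E = 2 (E = 2 + 0*(-1*(-2) - 1*(-5)) = 2 + 0*(2 + 5) = 2 + 0*7 = 2 + 0 = 2)
U(A) = -12*A (U(A) = 2*(-6*A) = -12*A)
(U(8) + 147)*125 = (-12*8 + 147)*125 = (-96 + 147)*125 = 51*125 = 6375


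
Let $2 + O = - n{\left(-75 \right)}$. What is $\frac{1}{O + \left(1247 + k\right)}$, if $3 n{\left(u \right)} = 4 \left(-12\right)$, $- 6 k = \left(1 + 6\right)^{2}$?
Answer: $\frac{6}{7517} \approx 0.00079819$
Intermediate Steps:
$k = - \frac{49}{6}$ ($k = - \frac{\left(1 + 6\right)^{2}}{6} = - \frac{7^{2}}{6} = \left(- \frac{1}{6}\right) 49 = - \frac{49}{6} \approx -8.1667$)
$n{\left(u \right)} = -16$ ($n{\left(u \right)} = \frac{4 \left(-12\right)}{3} = \frac{1}{3} \left(-48\right) = -16$)
$O = 14$ ($O = -2 - -16 = -2 + 16 = 14$)
$\frac{1}{O + \left(1247 + k\right)} = \frac{1}{14 + \left(1247 - \frac{49}{6}\right)} = \frac{1}{14 + \frac{7433}{6}} = \frac{1}{\frac{7517}{6}} = \frac{6}{7517}$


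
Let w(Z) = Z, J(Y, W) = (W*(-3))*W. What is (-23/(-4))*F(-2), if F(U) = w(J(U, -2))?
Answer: -69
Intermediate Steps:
J(Y, W) = -3*W² (J(Y, W) = (-3*W)*W = -3*W²)
F(U) = -12 (F(U) = -3*(-2)² = -3*4 = -12)
(-23/(-4))*F(-2) = -23/(-4)*(-12) = -23*(-¼)*(-12) = (23/4)*(-12) = -69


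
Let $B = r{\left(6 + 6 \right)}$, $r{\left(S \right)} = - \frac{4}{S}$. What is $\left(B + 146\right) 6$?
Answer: $874$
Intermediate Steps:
$B = - \frac{1}{3}$ ($B = - \frac{4}{6 + 6} = - \frac{4}{12} = \left(-4\right) \frac{1}{12} = - \frac{1}{3} \approx -0.33333$)
$\left(B + 146\right) 6 = \left(- \frac{1}{3} + 146\right) 6 = \frac{437}{3} \cdot 6 = 874$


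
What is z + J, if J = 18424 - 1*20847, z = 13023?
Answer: 10600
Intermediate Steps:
J = -2423 (J = 18424 - 20847 = -2423)
z + J = 13023 - 2423 = 10600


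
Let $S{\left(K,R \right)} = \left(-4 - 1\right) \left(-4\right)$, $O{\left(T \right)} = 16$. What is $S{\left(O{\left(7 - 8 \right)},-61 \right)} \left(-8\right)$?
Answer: $-160$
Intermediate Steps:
$S{\left(K,R \right)} = 20$ ($S{\left(K,R \right)} = \left(-5\right) \left(-4\right) = 20$)
$S{\left(O{\left(7 - 8 \right)},-61 \right)} \left(-8\right) = 20 \left(-8\right) = -160$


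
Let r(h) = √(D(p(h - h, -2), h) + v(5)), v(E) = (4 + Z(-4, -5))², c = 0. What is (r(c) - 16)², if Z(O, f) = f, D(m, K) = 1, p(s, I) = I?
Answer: (16 - √2)² ≈ 212.75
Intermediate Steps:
v(E) = 1 (v(E) = (4 - 5)² = (-1)² = 1)
r(h) = √2 (r(h) = √(1 + 1) = √2)
(r(c) - 16)² = (√2 - 16)² = (-16 + √2)²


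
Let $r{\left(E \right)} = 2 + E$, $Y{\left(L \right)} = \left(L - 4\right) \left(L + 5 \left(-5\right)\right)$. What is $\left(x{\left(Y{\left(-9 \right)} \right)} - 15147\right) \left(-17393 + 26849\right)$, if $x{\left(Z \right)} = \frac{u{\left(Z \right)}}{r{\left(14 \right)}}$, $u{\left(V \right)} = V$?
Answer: $-142968810$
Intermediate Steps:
$Y{\left(L \right)} = \left(-25 + L\right) \left(-4 + L\right)$ ($Y{\left(L \right)} = \left(-4 + L\right) \left(L - 25\right) = \left(-4 + L\right) \left(-25 + L\right) = \left(-25 + L\right) \left(-4 + L\right)$)
$x{\left(Z \right)} = \frac{Z}{16}$ ($x{\left(Z \right)} = \frac{Z}{2 + 14} = \frac{Z}{16}$)
$\left(x{\left(Y{\left(-9 \right)} \right)} - 15147\right) \left(-17393 + 26849\right) = \left(\frac{100 + \left(-9\right)^{2} - -261}{16} - 15147\right) \left(-17393 + 26849\right) = \left(\frac{100 + 81 + 261}{16} - 15147\right) 9456 = \left(\frac{1}{16} \cdot 442 - 15147\right) 9456 = \left(\frac{221}{8} - 15147\right) 9456 = \left(- \frac{120955}{8}\right) 9456 = -142968810$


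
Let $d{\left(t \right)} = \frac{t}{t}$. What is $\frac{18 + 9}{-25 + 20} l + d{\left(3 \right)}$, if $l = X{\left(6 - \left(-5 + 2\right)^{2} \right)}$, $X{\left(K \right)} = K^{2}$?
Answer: $- \frac{238}{5} \approx -47.6$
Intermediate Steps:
$d{\left(t \right)} = 1$
$l = 9$ ($l = \left(6 - \left(-5 + 2\right)^{2}\right)^{2} = \left(6 - \left(-3\right)^{2}\right)^{2} = \left(6 - 9\right)^{2} = \left(-3\right)^{2} = 9$)
$\frac{18 + 9}{-25 + 20} l + d{\left(3 \right)} = \frac{18 + 9}{-25 + 20} \cdot 9 + 1 = \frac{27}{-5} \cdot 9 + 1 = 27 \left(- \frac{1}{5}\right) 9 + 1 = \left(- \frac{27}{5}\right) 9 + 1 = - \frac{243}{5} + 1 = - \frac{238}{5}$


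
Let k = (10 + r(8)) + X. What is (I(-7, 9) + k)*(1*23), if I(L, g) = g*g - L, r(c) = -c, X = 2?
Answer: 2116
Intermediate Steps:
k = 4 (k = (10 - 1*8) + 2 = (10 - 8) + 2 = 2 + 2 = 4)
I(L, g) = g² - L
(I(-7, 9) + k)*(1*23) = ((9² - 1*(-7)) + 4)*(1*23) = ((81 + 7) + 4)*23 = (88 + 4)*23 = 92*23 = 2116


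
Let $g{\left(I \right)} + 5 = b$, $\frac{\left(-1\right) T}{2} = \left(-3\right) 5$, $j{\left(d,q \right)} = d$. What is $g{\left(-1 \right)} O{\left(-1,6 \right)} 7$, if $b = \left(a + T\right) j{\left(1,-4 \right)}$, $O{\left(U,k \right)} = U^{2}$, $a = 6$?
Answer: $217$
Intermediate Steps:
$T = 30$ ($T = - 2 \left(\left(-3\right) 5\right) = \left(-2\right) \left(-15\right) = 30$)
$b = 36$ ($b = \left(6 + 30\right) 1 = 36 \cdot 1 = 36$)
$g{\left(I \right)} = 31$ ($g{\left(I \right)} = -5 + 36 = 31$)
$g{\left(-1 \right)} O{\left(-1,6 \right)} 7 = 31 \left(-1\right)^{2} \cdot 7 = 31 \cdot 1 \cdot 7 = 31 \cdot 7 = 217$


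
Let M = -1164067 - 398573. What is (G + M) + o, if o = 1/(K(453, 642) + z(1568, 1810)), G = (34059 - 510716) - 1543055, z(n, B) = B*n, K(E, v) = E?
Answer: -10168624369615/2838533 ≈ -3.5824e+6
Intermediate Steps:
G = -2019712 (G = -476657 - 1543055 = -2019712)
o = 1/2838533 (o = 1/(453 + 1810*1568) = 1/(453 + 2838080) = 1/2838533 ≈ 3.5229e-7)
M = -1562640
(G + M) + o = (-2019712 - 1562640) + 1/2838533 = -3582352 + 1/2838533 = -10168624369615/2838533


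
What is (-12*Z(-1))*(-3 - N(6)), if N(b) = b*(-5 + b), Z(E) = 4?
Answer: 432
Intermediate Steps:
(-12*Z(-1))*(-3 - N(6)) = (-12*4)*(-3 - 6*(-5 + 6)) = -48*(-3 - 6) = -48*(-9) = 432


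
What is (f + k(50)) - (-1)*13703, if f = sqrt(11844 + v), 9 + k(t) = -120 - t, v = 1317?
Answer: 13524 + sqrt(13161) ≈ 13639.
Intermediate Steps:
k(t) = -129 - t (k(t) = -9 + (-120 - t) = -129 - t)
f = sqrt(13161) (f = sqrt(11844 + 1317) = sqrt(13161) ≈ 114.72)
(f + k(50)) - (-1)*13703 = (sqrt(13161) + (-129 - 1*50)) - (-1)*13703 = (sqrt(13161) + (-129 - 50)) - 1*(-13703) = (sqrt(13161) - 179) + 13703 = (-179 + sqrt(13161)) + 13703 = 13524 + sqrt(13161)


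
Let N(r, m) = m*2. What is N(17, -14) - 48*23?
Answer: -1132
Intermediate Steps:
N(r, m) = 2*m
N(17, -14) - 48*23 = 2*(-14) - 48*23 = -28 - 1104 = -1132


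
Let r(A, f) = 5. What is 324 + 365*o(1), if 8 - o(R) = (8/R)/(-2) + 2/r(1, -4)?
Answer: 4558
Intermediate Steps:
o(R) = 38/5 + 4/R (o(R) = 8 - ((8/R)/(-2) + 2/5) = 8 - ((8/R)*(-½) + 2*(⅕)) = 8 - (-4/R + ⅖) = 8 - (⅖ - 4/R) = 8 + (-⅖ + 4/R) = 38/5 + 4/R)
324 + 365*o(1) = 324 + 365*(38/5 + 4/1) = 324 + 365*(38/5 + 4*1) = 324 + 365*(38/5 + 4) = 324 + 365*(58/5) = 324 + 4234 = 4558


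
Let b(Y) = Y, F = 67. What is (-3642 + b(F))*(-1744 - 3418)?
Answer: 18454150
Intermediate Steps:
(-3642 + b(F))*(-1744 - 3418) = (-3642 + 67)*(-1744 - 3418) = -3575*(-5162) = 18454150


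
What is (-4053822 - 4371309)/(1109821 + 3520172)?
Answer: -2808377/1543331 ≈ -1.8197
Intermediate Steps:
(-4053822 - 4371309)/(1109821 + 3520172) = -8425131/4629993 = -8425131*1/4629993 = -2808377/1543331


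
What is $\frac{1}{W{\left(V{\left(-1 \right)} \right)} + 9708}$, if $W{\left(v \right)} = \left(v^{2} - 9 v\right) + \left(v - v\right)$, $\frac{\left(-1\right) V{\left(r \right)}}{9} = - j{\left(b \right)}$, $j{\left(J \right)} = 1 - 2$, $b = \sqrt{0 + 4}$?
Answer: $\frac{1}{9870} \approx 0.00010132$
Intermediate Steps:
$b = 2$ ($b = \sqrt{4} = 2$)
$j{\left(J \right)} = -1$
$V{\left(r \right)} = -9$ ($V{\left(r \right)} = - 9 \left(\left(-1\right) \left(-1\right)\right) = \left(-9\right) 1 = -9$)
$W{\left(v \right)} = v^{2} - 9 v$ ($W{\left(v \right)} = \left(v^{2} - 9 v\right) + 0 = v^{2} - 9 v$)
$\frac{1}{W{\left(V{\left(-1 \right)} \right)} + 9708} = \frac{1}{- 9 \left(-9 - 9\right) + 9708} = \frac{1}{\left(-9\right) \left(-18\right) + 9708} = \frac{1}{162 + 9708} = \frac{1}{9870}$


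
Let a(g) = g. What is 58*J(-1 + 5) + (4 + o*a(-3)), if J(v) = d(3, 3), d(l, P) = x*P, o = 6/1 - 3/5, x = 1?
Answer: 809/5 ≈ 161.80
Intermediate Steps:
o = 27/5 (o = 6*1 - 3*⅕ = 6 - ⅗ = 27/5 ≈ 5.4000)
d(l, P) = P (d(l, P) = 1*P = P)
J(v) = 3
58*J(-1 + 5) + (4 + o*a(-3)) = 58*3 + (4 + (27/5)*(-3)) = 174 + (4 - 81/5) = 174 - 61/5 = 809/5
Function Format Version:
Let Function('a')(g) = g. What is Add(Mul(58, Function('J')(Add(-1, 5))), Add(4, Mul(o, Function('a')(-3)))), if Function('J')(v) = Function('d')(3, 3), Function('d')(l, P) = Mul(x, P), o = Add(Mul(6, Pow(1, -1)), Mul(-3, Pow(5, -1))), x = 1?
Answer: Rational(809, 5) ≈ 161.80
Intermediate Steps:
o = Rational(27, 5) (o = Add(Mul(6, 1), Mul(-3, Rational(1, 5))) = Add(6, Rational(-3, 5)) = Rational(27, 5) ≈ 5.4000)
Function('d')(l, P) = P (Function('d')(l, P) = Mul(1, P) = P)
Function('J')(v) = 3
Add(Mul(58, Function('J')(Add(-1, 5))), Add(4, Mul(o, Function('a')(-3)))) = Add(Mul(58, 3), Add(4, Mul(Rational(27, 5), -3))) = Add(174, Add(4, Rational(-81, 5))) = Add(174, Rational(-61, 5)) = Rational(809, 5)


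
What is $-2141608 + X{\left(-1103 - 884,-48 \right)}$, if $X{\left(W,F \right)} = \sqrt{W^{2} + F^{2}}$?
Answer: $-2141608 + \sqrt{3950473} \approx -2.1396 \cdot 10^{6}$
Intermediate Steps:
$X{\left(W,F \right)} = \sqrt{F^{2} + W^{2}}$
$-2141608 + X{\left(-1103 - 884,-48 \right)} = -2141608 + \sqrt{\left(-48\right)^{2} + \left(-1103 - 884\right)^{2}} = -2141608 + \sqrt{2304 + \left(-1103 - 884\right)^{2}} = -2141608 + \sqrt{2304 + \left(-1987\right)^{2}} = -2141608 + \sqrt{2304 + 3948169} = -2141608 + \sqrt{3950473}$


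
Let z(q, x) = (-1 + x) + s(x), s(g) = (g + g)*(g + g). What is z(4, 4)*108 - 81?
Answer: 7155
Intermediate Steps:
s(g) = 4*g² (s(g) = (2*g)*(2*g) = 4*g²)
z(q, x) = -1 + x + 4*x² (z(q, x) = (-1 + x) + 4*x² = -1 + x + 4*x²)
z(4, 4)*108 - 81 = (-1 + 4 + 4*4²)*108 - 81 = (-1 + 4 + 4*16)*108 - 81 = (-1 + 4 + 64)*108 - 81 = 67*108 - 81 = 7236 - 81 = 7155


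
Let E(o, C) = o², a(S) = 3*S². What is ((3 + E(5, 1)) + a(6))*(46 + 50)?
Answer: 13056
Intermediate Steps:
((3 + E(5, 1)) + a(6))*(46 + 50) = ((3 + 5²) + 3*6²)*(46 + 50) = ((3 + 25) + 3*36)*96 = (28 + 108)*96 = 136*96 = 13056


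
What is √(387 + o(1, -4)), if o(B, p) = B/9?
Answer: 2*√871/3 ≈ 19.675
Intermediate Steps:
o(B, p) = B/9 (o(B, p) = B*(⅑) = B/9)
√(387 + o(1, -4)) = √(387 + (⅑)*1) = √(387 + ⅑) = √(3484/9) = 2*√871/3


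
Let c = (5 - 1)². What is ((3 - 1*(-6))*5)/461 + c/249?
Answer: 18581/114789 ≈ 0.16187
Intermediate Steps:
c = 16 (c = 4² = 16)
((3 - 1*(-6))*5)/461 + c/249 = ((3 - 1*(-6))*5)/461 + 16/249 = ((3 + 6)*5)*(1/461) + 16*(1/249) = (9*5)*(1/461) + 16/249 = 45*(1/461) + 16/249 = 45/461 + 16/249 = 18581/114789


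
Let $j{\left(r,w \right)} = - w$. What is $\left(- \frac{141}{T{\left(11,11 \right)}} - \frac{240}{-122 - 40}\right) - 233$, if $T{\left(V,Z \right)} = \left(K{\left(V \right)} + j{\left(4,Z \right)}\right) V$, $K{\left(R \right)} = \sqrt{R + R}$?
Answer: $- \frac{68338}{297} + \frac{47 \sqrt{22}}{363} \approx -229.49$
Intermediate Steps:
$K{\left(R \right)} = \sqrt{2} \sqrt{R}$ ($K{\left(R \right)} = \sqrt{2 R} = \sqrt{2} \sqrt{R}$)
$T{\left(V,Z \right)} = V \left(- Z + \sqrt{2} \sqrt{V}\right)$ ($T{\left(V,Z \right)} = \left(\sqrt{2} \sqrt{V} - Z\right) V = \left(- Z + \sqrt{2} \sqrt{V}\right) V = V \left(- Z + \sqrt{2} \sqrt{V}\right)$)
$\left(- \frac{141}{T{\left(11,11 \right)}} - \frac{240}{-122 - 40}\right) - 233 = \left(- \frac{141}{11 \left(\left(-1\right) 11 + \sqrt{2} \sqrt{11}\right)} - \frac{240}{-122 - 40}\right) - 233 = \left(- \frac{141}{11 \left(-11 + \sqrt{22}\right)} - \frac{240}{-162}\right) - 233 = \left(- \frac{141}{-121 + 11 \sqrt{22}} - - \frac{40}{27}\right) - 233 = \left(- \frac{141}{-121 + 11 \sqrt{22}} + \frac{40}{27}\right) - 233 = \left(\frac{40}{27} - \frac{141}{-121 + 11 \sqrt{22}}\right) - 233 = - \frac{6251}{27} - \frac{141}{-121 + 11 \sqrt{22}}$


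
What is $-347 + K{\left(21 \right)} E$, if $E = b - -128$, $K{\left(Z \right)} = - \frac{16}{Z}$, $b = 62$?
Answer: $- \frac{10327}{21} \approx -491.76$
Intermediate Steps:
$E = 190$ ($E = 62 - -128 = 62 + 128 = 190$)
$-347 + K{\left(21 \right)} E = -347 + - \frac{16}{21} \cdot 190 = -347 + \left(-16\right) \frac{1}{21} \cdot 190 = -347 - \frac{3040}{21} = - \frac{10327}{21}$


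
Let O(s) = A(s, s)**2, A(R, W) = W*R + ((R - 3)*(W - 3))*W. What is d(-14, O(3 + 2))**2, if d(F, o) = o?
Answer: 4100625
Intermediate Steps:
A(R, W) = R*W + W*(-3 + R)*(-3 + W) (A(R, W) = R*W + ((-3 + R)*(-3 + W))*W = R*W + W*(-3 + R)*(-3 + W))
O(s) = s**2*(9 + s**2 - 5*s)**2 (O(s) = (s*(9 - 3*s - 2*s + s*s))**2 = (s*(9 - 3*s - 2*s + s**2))**2 = (s*(9 + s**2 - 5*s))**2 = s**2*(9 + s**2 - 5*s)**2)
d(-14, O(3 + 2))**2 = ((3 + 2)**2*(9 + (3 + 2)**2 - 5*(3 + 2))**2)**2 = (5**2*(9 + 5**2 - 5*5)**2)**2 = (25*(9 + 25 - 25)**2)**2 = (25*9**2)**2 = (25*81)**2 = 2025**2 = 4100625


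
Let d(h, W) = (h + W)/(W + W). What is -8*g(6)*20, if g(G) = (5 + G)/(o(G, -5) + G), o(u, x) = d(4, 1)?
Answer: -3520/17 ≈ -207.06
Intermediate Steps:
d(h, W) = (W + h)/(2*W) (d(h, W) = (W + h)/((2*W)) = (W + h)*(1/(2*W)) = (W + h)/(2*W))
o(u, x) = 5/2 (o(u, x) = (½)*(1 + 4)/1 = (½)*1*5 = 5/2)
g(G) = (5 + G)/(5/2 + G)
-8*g(6)*20 = -16*(5 + 6)/(5 + 2*6)*20 = -16*11/(5 + 12)*20 = -16*11/17*20 = -8*22/17*20 = -176/17*20 = -3520/17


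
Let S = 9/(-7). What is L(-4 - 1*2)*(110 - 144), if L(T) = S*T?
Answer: -1836/7 ≈ -262.29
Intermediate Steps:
S = -9/7 (S = 9*(-⅐) = -9/7 ≈ -1.2857)
L(T) = -9*T/7
L(-4 - 1*2)*(110 - 144) = (-9*(-4 - 1*2)/7)*(110 - 144) = -9*(-4 - 2)/7*(-34) = -9/7*(-6)*(-34) = (54/7)*(-34) = -1836/7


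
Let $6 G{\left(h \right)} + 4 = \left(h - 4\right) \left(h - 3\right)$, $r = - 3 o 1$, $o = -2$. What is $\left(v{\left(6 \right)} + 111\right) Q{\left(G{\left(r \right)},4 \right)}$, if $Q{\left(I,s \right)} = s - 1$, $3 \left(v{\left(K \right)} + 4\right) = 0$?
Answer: $321$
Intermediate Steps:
$v{\left(K \right)} = -4$ ($v{\left(K \right)} = -4 + \frac{1}{3} \cdot 0 = -4 + 0 = -4$)
$r = 6$ ($r = \left(-3\right) \left(-2\right) 1 = 6 \cdot 1 = 6$)
$G{\left(h \right)} = - \frac{2}{3} + \frac{\left(-4 + h\right) \left(-3 + h\right)}{6}$ ($G{\left(h \right)} = - \frac{2}{3} + \frac{\left(h - 4\right) \left(h - 3\right)}{6} = - \frac{2}{3} + \frac{\left(-4 + h\right) \left(-3 + h\right)}{6}$)
$Q{\left(I,s \right)} = -1 + s$ ($Q{\left(I,s \right)} = s - 1 = -1 + s$)
$\left(v{\left(6 \right)} + 111\right) Q{\left(G{\left(r \right)},4 \right)} = \left(-4 + 111\right) \left(-1 + 4\right) = 107 \cdot 3 = 321$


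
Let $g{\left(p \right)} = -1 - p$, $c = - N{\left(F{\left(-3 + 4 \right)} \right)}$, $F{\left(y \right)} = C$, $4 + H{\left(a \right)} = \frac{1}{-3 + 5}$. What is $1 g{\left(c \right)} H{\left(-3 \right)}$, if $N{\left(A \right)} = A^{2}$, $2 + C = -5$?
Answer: $-168$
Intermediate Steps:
$H{\left(a \right)} = - \frac{7}{2}$ ($H{\left(a \right)} = -4 + \frac{1}{-3 + 5} = -4 + \frac{1}{2} = - \frac{7}{2}$)
$C = -7$ ($C = -2 - 5 = -7$)
$F{\left(y \right)} = -7$
$c = -49$ ($c = - \left(-7\right)^{2} = \left(-1\right) 49 = -49$)
$1 g{\left(c \right)} H{\left(-3 \right)} = 1 \left(-1 - -49\right) \left(- \frac{7}{2}\right) = 1 \left(-1 + 49\right) \left(- \frac{7}{2}\right) = 1 \cdot 48 \left(- \frac{7}{2}\right) = 48 \left(- \frac{7}{2}\right) = -168$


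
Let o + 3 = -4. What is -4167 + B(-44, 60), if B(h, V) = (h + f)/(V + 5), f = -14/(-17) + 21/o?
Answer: -921064/221 ≈ -4167.7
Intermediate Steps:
o = -7 (o = -3 - 4 = -7)
f = -37/17 (f = -14/(-17) + 21/(-7) = -14*(-1/17) + 21*(-⅐) = 14/17 - 3 = -37/17 ≈ -2.1765)
B(h, V) = (-37/17 + h)/(5 + V) (B(h, V) = (h - 37/17)/(V + 5) = (-37/17 + h)/(5 + V))
-4167 + B(-44, 60) = -4167 + (-37/17 - 44)/(5 + 60) = -4167 - 785/17/65 = -4167 + (1/65)*(-785/17) = -4167 - 157/221 = -921064/221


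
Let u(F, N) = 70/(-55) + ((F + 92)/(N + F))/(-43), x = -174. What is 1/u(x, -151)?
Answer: -153725/196552 ≈ -0.78211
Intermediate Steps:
u(F, N) = -14/11 - (92 + F)/(43*(F + N)) (u(F, N) = 70*(-1/55) + ((92 + F)/(F + N))*(-1/43) = -14/11 + ((92 + F)/(F + N))*(-1/43) = -14/11 - (92 + F)/(43*(F + N)))
1/u(x, -151) = 1/((-1012 - 613*(-174) - 602*(-151))/(473*(-174 - 151))) = 1/((1/473)*(-1012 + 106662 + 90902)/(-325)) = 1/((1/473)*(-1/325)*196552) = 1/(-196552/153725) = -153725/196552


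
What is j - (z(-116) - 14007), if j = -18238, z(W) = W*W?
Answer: -17687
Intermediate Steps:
z(W) = W**2
j - (z(-116) - 14007) = -18238 - ((-116)**2 - 14007) = -18238 - (13456 - 14007) = -18238 - 1*(-551) = -18238 + 551 = -17687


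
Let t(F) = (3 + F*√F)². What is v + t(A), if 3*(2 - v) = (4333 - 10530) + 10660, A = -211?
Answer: -28186223/3 - 1266*I*√211 ≈ -9.3954e+6 - 18390.0*I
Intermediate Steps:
t(F) = (3 + F^(3/2))²
v = -4457/3 (v = 2 - ((4333 - 10530) + 10660)/3 = 2 - (-6197 + 10660)/3 = 2 - ⅓*4463 = 2 - 4463/3 = -4457/3 ≈ -1485.7)
v + t(A) = -4457/3 + (3 + (-211)^(3/2))² = -4457/3 + (3 - 211*I*√211)²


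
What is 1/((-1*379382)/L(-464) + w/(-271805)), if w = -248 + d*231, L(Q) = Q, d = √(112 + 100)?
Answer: 3251247854835919160/2658332521199843961313 + 6758890131840*√53/2658332521199843961313 ≈ 0.0012231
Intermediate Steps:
d = 2*√53 (d = √212 = 2*√53 ≈ 14.560)
w = -248 + 462*√53 (w = -248 + (2*√53)*231 = -248 + 462*√53 ≈ 3115.4)
1/((-1*379382)/L(-464) + w/(-271805)) = 1/(-1*379382/(-464) + (-248 + 462*√53)/(-271805)) = 1/(-379382*(-1/464) + (-248 + 462*√53)*(-1/271805)) = 1/(189691/232 + (248/271805 - 462*√53/271805)) = 1/(51559019791/63058760 - 462*√53/271805)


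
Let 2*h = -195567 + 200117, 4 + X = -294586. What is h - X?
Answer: 296865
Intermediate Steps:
X = -294590 (X = -4 - 294586 = -294590)
h = 2275 (h = (-195567 + 200117)/2 = (½)*4550 = 2275)
h - X = 2275 - 1*(-294590) = 2275 + 294590 = 296865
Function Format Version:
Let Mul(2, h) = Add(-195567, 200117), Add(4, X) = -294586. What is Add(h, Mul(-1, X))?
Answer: 296865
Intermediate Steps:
X = -294590 (X = Add(-4, -294586) = -294590)
h = 2275 (h = Mul(Rational(1, 2), Add(-195567, 200117)) = Mul(Rational(1, 2), 4550) = 2275)
Add(h, Mul(-1, X)) = Add(2275, Mul(-1, -294590)) = Add(2275, 294590) = 296865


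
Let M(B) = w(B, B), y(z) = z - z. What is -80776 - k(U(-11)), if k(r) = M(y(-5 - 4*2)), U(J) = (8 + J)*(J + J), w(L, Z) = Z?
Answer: -80776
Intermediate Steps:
y(z) = 0
U(J) = 2*J*(8 + J) (U(J) = (8 + J)*(2*J) = 2*J*(8 + J))
M(B) = B
k(r) = 0
-80776 - k(U(-11)) = -80776 - 1*0 = -80776 + 0 = -80776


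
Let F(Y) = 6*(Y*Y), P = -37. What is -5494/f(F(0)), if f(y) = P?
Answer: 5494/37 ≈ 148.49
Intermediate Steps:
F(Y) = 6*Y**2
f(y) = -37
-5494/f(F(0)) = -5494/(-37) = -5494*(-1/37) = 5494/37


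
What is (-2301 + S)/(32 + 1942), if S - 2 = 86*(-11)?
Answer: -3245/1974 ≈ -1.6439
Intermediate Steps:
S = -944 (S = 2 + 86*(-11) = 2 - 946 = -944)
(-2301 + S)/(32 + 1942) = (-2301 - 944)/(32 + 1942) = -3245/1974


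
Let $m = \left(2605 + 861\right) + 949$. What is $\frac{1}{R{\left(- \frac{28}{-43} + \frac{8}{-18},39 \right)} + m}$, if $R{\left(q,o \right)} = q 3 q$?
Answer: $\frac{49923}{220416445} \approx 0.00022649$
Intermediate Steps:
$R{\left(q,o \right)} = 3 q^{2}$ ($R{\left(q,o \right)} = 3 q q = 3 q^{2}$)
$m = 4415$ ($m = 3466 + 949 = 4415$)
$\frac{1}{R{\left(- \frac{28}{-43} + \frac{8}{-18},39 \right)} + m} = \frac{1}{3 \left(- \frac{28}{-43} + \frac{8}{-18}\right)^{2} + 4415} = \frac{1}{3 \left(\left(-28\right) \left(- \frac{1}{43}\right) + 8 \left(- \frac{1}{18}\right)\right)^{2} + 4415} = \frac{1}{3 \left(\frac{28}{43} - \frac{4}{9}\right)^{2} + 4415} = \frac{1}{3 \left(\frac{80}{387}\right)^{2} + 4415} = \frac{1}{3 \cdot \frac{6400}{149769} + 4415} = \frac{1}{\frac{6400}{49923} + 4415} = \frac{1}{\frac{220416445}{49923}} = \frac{49923}{220416445}$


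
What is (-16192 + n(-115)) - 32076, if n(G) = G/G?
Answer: -48267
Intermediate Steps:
n(G) = 1
(-16192 + n(-115)) - 32076 = (-16192 + 1) - 32076 = -16191 - 32076 = -48267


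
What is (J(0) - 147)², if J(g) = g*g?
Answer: 21609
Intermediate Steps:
J(g) = g²
(J(0) - 147)² = (0² - 147)² = (0 - 147)² = (-147)² = 21609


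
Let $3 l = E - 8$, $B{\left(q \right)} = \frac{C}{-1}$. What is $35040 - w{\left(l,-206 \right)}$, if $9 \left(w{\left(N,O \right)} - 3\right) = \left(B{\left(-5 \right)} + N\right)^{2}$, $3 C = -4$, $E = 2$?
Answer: $\frac{2837993}{81} \approx 35037.0$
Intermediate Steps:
$C = - \frac{4}{3}$ ($C = \frac{1}{3} \left(-4\right) = - \frac{4}{3} \approx -1.3333$)
$B{\left(q \right)} = \frac{4}{3}$ ($B{\left(q \right)} = - \frac{4}{3 \left(-1\right)} = \left(- \frac{4}{3}\right) \left(-1\right) = \frac{4}{3}$)
$l = -2$ ($l = \frac{2 - 8}{3} = \frac{1}{3} \left(-6\right) = -2$)
$w{\left(N,O \right)} = 3 + \frac{\left(\frac{4}{3} + N\right)^{2}}{9}$
$35040 - w{\left(l,-206 \right)} = 35040 - \left(3 + \frac{\left(4 + 3 \left(-2\right)\right)^{2}}{81}\right) = 35040 - \left(3 + \frac{\left(4 - 6\right)^{2}}{81}\right) = 35040 - \left(3 + \frac{\left(-2\right)^{2}}{81}\right) = 35040 - \left(3 + \frac{1}{81} \cdot 4\right) = 35040 - \left(3 + \frac{4}{81}\right) = 35040 - \frac{247}{81} = \frac{2837993}{81}$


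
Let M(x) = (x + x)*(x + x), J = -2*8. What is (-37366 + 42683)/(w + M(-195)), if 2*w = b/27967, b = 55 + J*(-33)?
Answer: 297401078/8507561983 ≈ 0.034957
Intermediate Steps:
J = -16
b = 583 (b = 55 - 16*(-33) = 55 + 528 = 583)
M(x) = 4*x**2 (M(x) = (2*x)*(2*x) = 4*x**2)
w = 583/55934 (w = (583/27967)/2 = (583*(1/27967))/2 = (1/2)*(583/27967) = 583/55934 ≈ 0.010423)
(-37366 + 42683)/(w + M(-195)) = (-37366 + 42683)/(583/55934 + 4*(-195)**2) = 5317/(583/55934 + 4*38025) = 5317/(583/55934 + 152100) = 5317/(8507561983/55934) = 5317*(55934/8507561983) = 297401078/8507561983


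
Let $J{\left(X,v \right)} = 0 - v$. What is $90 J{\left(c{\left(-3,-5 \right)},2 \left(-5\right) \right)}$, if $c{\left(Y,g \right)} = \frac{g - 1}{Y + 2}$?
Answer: $900$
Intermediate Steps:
$c{\left(Y,g \right)} = \frac{-1 + g}{2 + Y}$
$J{\left(X,v \right)} = - v$
$90 J{\left(c{\left(-3,-5 \right)},2 \left(-5\right) \right)} = 90 \left(- 2 \left(-5\right)\right) = 90 \left(\left(-1\right) \left(-10\right)\right) = 90 \cdot 10 = 900$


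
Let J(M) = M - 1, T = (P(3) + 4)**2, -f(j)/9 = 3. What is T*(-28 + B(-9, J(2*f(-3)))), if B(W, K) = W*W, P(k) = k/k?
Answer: 1325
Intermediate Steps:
P(k) = 1
f(j) = -27 (f(j) = -9*3 = -27)
T = 25 (T = (1 + 4)**2 = 5**2 = 25)
J(M) = -1 + M
B(W, K) = W**2
T*(-28 + B(-9, J(2*f(-3)))) = 25*(-28 + (-9)**2) = 25*(-28 + 81) = 25*53 = 1325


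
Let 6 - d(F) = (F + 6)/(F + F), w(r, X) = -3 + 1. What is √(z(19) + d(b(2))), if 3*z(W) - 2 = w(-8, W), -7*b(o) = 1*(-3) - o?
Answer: √130/10 ≈ 1.1402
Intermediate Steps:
b(o) = 3/7 + o/7 (b(o) = -(1*(-3) - o)/7 = -(-3 - o)/7 = 3/7 + o/7)
w(r, X) = -2
z(W) = 0 (z(W) = ⅔ + (⅓)*(-2) = ⅔ - ⅔ = 0)
d(F) = 6 - (6 + F)/(2*F) (d(F) = 6 - (F + 6)/(F + F) = 6 - (6 + F)/(2*F))
√(z(19) + d(b(2))) = √(0 + (11/2 - 3/(3/7 + (⅐)*2))) = √(0 + (11/2 - 3/(3/7 + 2/7))) = √(0 + (11/2 - 3/5/7)) = √(0 + (11/2 - 3*7/5)) = √(0 + (11/2 - 21/5)) = √(0 + 13/10) = √(13/10) = √130/10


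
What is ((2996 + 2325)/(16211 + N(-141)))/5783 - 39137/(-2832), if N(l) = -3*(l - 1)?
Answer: 3765455150699/272471735472 ≈ 13.820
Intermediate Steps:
N(l) = 3 - 3*l (N(l) = -3*(-1 + l) = 3 - 3*l)
((2996 + 2325)/(16211 + N(-141)))/5783 - 39137/(-2832) = ((2996 + 2325)/(16211 + (3 - 3*(-141))))/5783 - 39137/(-2832) = (5321/(16211 + (3 + 423)))*(1/5783) - 39137*(-1/2832) = (5321/(16211 + 426))*(1/5783) + 39137/2832 = (5321/16637)*(1/5783) + 39137/2832 = 5321/96211771 + 39137/2832 = 3765455150699/272471735472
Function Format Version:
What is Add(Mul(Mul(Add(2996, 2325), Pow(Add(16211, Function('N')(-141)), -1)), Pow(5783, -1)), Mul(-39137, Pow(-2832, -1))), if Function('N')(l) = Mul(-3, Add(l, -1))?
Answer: Rational(3765455150699, 272471735472) ≈ 13.820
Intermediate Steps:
Function('N')(l) = Add(3, Mul(-3, l)) (Function('N')(l) = Mul(-3, Add(-1, l)) = Add(3, Mul(-3, l)))
Add(Mul(Mul(Add(2996, 2325), Pow(Add(16211, Function('N')(-141)), -1)), Pow(5783, -1)), Mul(-39137, Pow(-2832, -1))) = Add(Mul(Mul(Add(2996, 2325), Pow(Add(16211, Add(3, Mul(-3, -141))), -1)), Pow(5783, -1)), Mul(-39137, Pow(-2832, -1))) = Add(Mul(Mul(5321, Pow(Add(16211, Add(3, 423)), -1)), Rational(1, 5783)), Mul(-39137, Rational(-1, 2832))) = Add(Mul(Mul(5321, Pow(Add(16211, 426), -1)), Rational(1, 5783)), Rational(39137, 2832)) = Add(Mul(Mul(5321, Pow(16637, -1)), Rational(1, 5783)), Rational(39137, 2832)) = Add(Mul(Mul(5321, Rational(1, 16637)), Rational(1, 5783)), Rational(39137, 2832)) = Add(Mul(Rational(5321, 16637), Rational(1, 5783)), Rational(39137, 2832)) = Add(Rational(5321, 96211771), Rational(39137, 2832)) = Rational(3765455150699, 272471735472)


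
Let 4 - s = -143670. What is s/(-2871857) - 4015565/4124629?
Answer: -12124730401151/11845344666053 ≈ -1.0236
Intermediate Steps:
s = 143674 (s = 4 - 1*(-143670) = 4 + 143670 = 143674)
s/(-2871857) - 4015565/4124629 = 143674/(-2871857) - 4015565/4124629 = 143674*(-1/2871857) - 4015565*1/4124629 = -143674/2871857 - 4015565/4124629 = -12124730401151/11845344666053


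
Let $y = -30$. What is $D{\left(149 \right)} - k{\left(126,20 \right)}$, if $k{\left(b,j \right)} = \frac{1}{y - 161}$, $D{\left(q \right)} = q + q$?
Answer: $\frac{56919}{191} \approx 298.01$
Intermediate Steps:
$D{\left(q \right)} = 2 q$
$k{\left(b,j \right)} = - \frac{1}{191}$ ($k{\left(b,j \right)} = \frac{1}{-30 - 161} = \frac{1}{-191} = - \frac{1}{191}$)
$D{\left(149 \right)} - k{\left(126,20 \right)} = 2 \cdot 149 - - \frac{1}{191} = 298 + \frac{1}{191} = \frac{56919}{191}$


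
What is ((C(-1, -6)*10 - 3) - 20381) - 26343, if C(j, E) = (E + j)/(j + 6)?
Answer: -46741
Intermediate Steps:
C(j, E) = (E + j)/(6 + j)
((C(-1, -6)*10 - 3) - 20381) - 26343 = ((((-6 - 1)/(6 - 1))*10 - 3) - 20381) - 26343 = (((-7/5)*10 - 3) - 20381) - 26343 = ((((⅕)*(-7))*10 - 3) - 20381) - 26343 = ((-7/5*10 - 3) - 20381) - 26343 = ((-14 - 3) - 20381) - 26343 = (-17 - 20381) - 26343 = -20398 - 26343 = -46741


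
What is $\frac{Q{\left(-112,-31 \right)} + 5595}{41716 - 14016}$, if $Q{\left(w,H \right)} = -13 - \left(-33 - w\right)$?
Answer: $\frac{5503}{27700} \approx 0.19866$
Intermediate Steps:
$Q{\left(w,H \right)} = 20 + w$ ($Q{\left(w,H \right)} = -13 + \left(33 + w\right) = 20 + w$)
$\frac{Q{\left(-112,-31 \right)} + 5595}{41716 - 14016} = \frac{\left(20 - 112\right) + 5595}{41716 - 14016} = \frac{-92 + 5595}{27700} = 5503 \cdot \frac{1}{27700} = \frac{5503}{27700}$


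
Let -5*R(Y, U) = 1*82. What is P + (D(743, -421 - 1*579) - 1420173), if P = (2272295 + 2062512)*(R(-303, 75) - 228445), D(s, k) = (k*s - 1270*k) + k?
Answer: -4951684850614/5 ≈ -9.9034e+11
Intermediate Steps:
R(Y, U) = -82/5
D(s, k) = -1269*k + k*s (D(s, k) = (-1270*k + k*s) + k = -1269*k + k*s)
P = -4951680379749/5 (P = (2272295 + 2062512)*(-82/5 - 228445) = 4334807*(-1142307/5) = -4951680379749/5 ≈ -9.9034e+11)
P + (D(743, -421 - 1*579) - 1420173) = -4951680379749/5 + ((-421 - 1*579)*(-1269 + 743) - 1420173) = -4951680379749/5 + ((-421 - 579)*(-526) - 1420173) = -4951680379749/5 + (-1000*(-526) - 1420173) = -4951680379749/5 + (526000 - 1420173) = -4951680379749/5 - 894173 = -4951684850614/5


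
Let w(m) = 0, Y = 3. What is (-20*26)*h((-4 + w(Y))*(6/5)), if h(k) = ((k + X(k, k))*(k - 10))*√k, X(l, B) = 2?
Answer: -215488*I*√30/25 ≈ -47211.0*I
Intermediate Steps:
h(k) = √k*(-10 + k)*(2 + k) (h(k) = ((k + 2)*(k - 10))*√k = ((2 + k)*(-10 + k))*√k = ((-10 + k)*(2 + k))*√k = √k*(-10 + k)*(2 + k))
(-20*26)*h((-4 + w(Y))*(6/5)) = (-20*26)*(√((-4 + 0)*(6/5))*(-20 + ((-4 + 0)*(6/5))² - 8*(-4 + 0)*6/5)) = -520*√(-24/5)*(-20 + (-24/5)² - (-32)*6*(⅕)) = -520*√(-4*6/5)*(-20 + (-4*6/5)² - (-32)*6/5) = -520*√(-24/5)*(-20 + (-24/5)² - 8*(-24/5)) = -520*2*I*√30/5*(-20 + 576/25 + 192/5) = -520*2*I*√30/5*1036/25 = -215488*I*√30/25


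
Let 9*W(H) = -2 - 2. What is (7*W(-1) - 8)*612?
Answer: -6800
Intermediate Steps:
W(H) = -4/9 (W(H) = (-2 - 2)/9 = (⅑)*(-4) = -4/9)
(7*W(-1) - 8)*612 = (7*(-4/9) - 8)*612 = (-28/9 - 8)*612 = -100/9*612 = -6800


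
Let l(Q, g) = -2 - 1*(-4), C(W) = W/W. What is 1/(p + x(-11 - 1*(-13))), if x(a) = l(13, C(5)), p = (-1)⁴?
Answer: ⅓ ≈ 0.33333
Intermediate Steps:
C(W) = 1
p = 1
l(Q, g) = 2 (l(Q, g) = -2 + 4 = 2)
x(a) = 2
1/(p + x(-11 - 1*(-13))) = 1/(1 + 2) = 1/3 = ⅓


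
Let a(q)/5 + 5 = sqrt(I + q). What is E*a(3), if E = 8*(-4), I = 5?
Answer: 800 - 320*sqrt(2) ≈ 347.45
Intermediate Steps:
a(q) = -25 + 5*sqrt(5 + q)
E = -32
E*a(3) = -32*(-25 + 5*sqrt(5 + 3)) = -32*(-25 + 5*sqrt(8)) = -32*(-25 + 5*(2*sqrt(2))) = -32*(-25 + 10*sqrt(2)) = 800 - 320*sqrt(2)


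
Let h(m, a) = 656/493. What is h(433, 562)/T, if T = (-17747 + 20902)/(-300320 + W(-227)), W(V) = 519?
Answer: -196669456/1555415 ≈ -126.44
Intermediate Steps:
h(m, a) = 656/493 (h(m, a) = 656*(1/493) = 656/493)
T = -3155/299801 (T = (-17747 + 20902)/(-300320 + 519) = 3155/(-299801) = 3155*(-1/299801) = -3155/299801 ≈ -0.010524)
h(433, 562)/T = 656/(493*(-3155/299801)) = (656/493)*(-299801/3155) = -196669456/1555415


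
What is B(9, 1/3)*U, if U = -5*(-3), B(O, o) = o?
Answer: 5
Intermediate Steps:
U = 15
B(9, 1/3)*U = 15/3 = (⅓)*15 = 5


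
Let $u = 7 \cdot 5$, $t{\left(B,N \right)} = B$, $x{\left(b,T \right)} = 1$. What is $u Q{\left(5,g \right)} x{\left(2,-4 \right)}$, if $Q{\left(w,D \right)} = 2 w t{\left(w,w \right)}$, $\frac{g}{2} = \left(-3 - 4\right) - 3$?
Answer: $1750$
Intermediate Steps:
$g = -20$ ($g = 2 \left(\left(-3 - 4\right) - 3\right) = 2 \left(-7 - 3\right) = 2 \left(-10\right) = -20$)
$Q{\left(w,D \right)} = 2 w^{2}$ ($Q{\left(w,D \right)} = 2 w w = 2 w^{2}$)
$u = 35$
$u Q{\left(5,g \right)} x{\left(2,-4 \right)} = 35 \cdot 2 \cdot 5^{2} \cdot 1 = 35 \cdot 2 \cdot 25 \cdot 1 = 35 \cdot 50 \cdot 1 = 1750 \cdot 1 = 1750$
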